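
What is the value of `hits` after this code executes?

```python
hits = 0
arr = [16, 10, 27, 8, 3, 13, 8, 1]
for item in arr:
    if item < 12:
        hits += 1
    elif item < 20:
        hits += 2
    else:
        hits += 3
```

Let's trace through this code step by step.

Initialize: hits = 0
Initialize: arr = [16, 10, 27, 8, 3, 13, 8, 1]
Entering loop: for item in arr:

After execution: hits = 12
12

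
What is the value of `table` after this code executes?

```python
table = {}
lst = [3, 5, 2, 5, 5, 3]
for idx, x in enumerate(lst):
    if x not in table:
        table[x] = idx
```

Let's trace through this code step by step.

Initialize: table = {}
Initialize: lst = [3, 5, 2, 5, 5, 3]
Entering loop: for idx, x in enumerate(lst):

After execution: table = {3: 0, 5: 1, 2: 2}
{3: 0, 5: 1, 2: 2}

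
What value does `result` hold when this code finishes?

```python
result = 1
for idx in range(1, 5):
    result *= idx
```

Let's trace through this code step by step.

Initialize: result = 1
Entering loop: for idx in range(1, 5):

After execution: result = 24
24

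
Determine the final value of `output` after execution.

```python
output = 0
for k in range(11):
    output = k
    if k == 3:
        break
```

Let's trace through this code step by step.

Initialize: output = 0
Entering loop: for k in range(11):

After execution: output = 3
3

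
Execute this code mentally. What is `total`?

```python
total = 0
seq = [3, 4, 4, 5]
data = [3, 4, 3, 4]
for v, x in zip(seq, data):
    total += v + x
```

Let's trace through this code step by step.

Initialize: total = 0
Initialize: seq = [3, 4, 4, 5]
Initialize: data = [3, 4, 3, 4]
Entering loop: for v, x in zip(seq, data):

After execution: total = 30
30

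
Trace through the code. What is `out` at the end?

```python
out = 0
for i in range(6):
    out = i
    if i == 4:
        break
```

Let's trace through this code step by step.

Initialize: out = 0
Entering loop: for i in range(6):

After execution: out = 4
4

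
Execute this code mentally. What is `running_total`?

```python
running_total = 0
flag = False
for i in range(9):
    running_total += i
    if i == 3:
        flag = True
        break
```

Let's trace through this code step by step.

Initialize: running_total = 0
Initialize: flag = False
Entering loop: for i in range(9):

After execution: running_total = 6
6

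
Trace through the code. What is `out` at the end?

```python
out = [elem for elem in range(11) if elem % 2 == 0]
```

Let's trace through this code step by step.

Initialize: out = [elem for elem in range(11) if elem % 2 == 0]

After execution: out = [0, 2, 4, 6, 8, 10]
[0, 2, 4, 6, 8, 10]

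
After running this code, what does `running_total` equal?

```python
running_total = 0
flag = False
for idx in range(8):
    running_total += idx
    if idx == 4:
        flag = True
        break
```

Let's trace through this code step by step.

Initialize: running_total = 0
Initialize: flag = False
Entering loop: for idx in range(8):

After execution: running_total = 10
10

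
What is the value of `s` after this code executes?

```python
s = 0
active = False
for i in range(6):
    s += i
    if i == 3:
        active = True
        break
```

Let's trace through this code step by step.

Initialize: s = 0
Initialize: active = False
Entering loop: for i in range(6):

After execution: s = 6
6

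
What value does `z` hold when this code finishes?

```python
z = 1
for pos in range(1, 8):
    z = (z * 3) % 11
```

Let's trace through this code step by step.

Initialize: z = 1
Entering loop: for pos in range(1, 8):

After execution: z = 9
9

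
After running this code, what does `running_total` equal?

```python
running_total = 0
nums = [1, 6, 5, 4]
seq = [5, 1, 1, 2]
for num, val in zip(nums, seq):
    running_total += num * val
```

Let's trace through this code step by step.

Initialize: running_total = 0
Initialize: nums = [1, 6, 5, 4]
Initialize: seq = [5, 1, 1, 2]
Entering loop: for num, val in zip(nums, seq):

After execution: running_total = 24
24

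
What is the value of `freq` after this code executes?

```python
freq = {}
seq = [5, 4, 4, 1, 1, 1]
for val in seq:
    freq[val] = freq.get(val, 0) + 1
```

Let's trace through this code step by step.

Initialize: freq = {}
Initialize: seq = [5, 4, 4, 1, 1, 1]
Entering loop: for val in seq:

After execution: freq = {5: 1, 4: 2, 1: 3}
{5: 1, 4: 2, 1: 3}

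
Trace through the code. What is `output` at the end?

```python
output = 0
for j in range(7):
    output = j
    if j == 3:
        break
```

Let's trace through this code step by step.

Initialize: output = 0
Entering loop: for j in range(7):

After execution: output = 3
3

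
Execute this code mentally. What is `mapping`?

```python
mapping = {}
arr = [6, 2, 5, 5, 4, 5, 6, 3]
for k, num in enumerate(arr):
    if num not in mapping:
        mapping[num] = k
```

Let's trace through this code step by step.

Initialize: mapping = {}
Initialize: arr = [6, 2, 5, 5, 4, 5, 6, 3]
Entering loop: for k, num in enumerate(arr):

After execution: mapping = {6: 0, 2: 1, 5: 2, 4: 4, 3: 7}
{6: 0, 2: 1, 5: 2, 4: 4, 3: 7}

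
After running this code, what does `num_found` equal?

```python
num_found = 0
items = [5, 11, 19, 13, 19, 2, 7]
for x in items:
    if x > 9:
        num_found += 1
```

Let's trace through this code step by step.

Initialize: num_found = 0
Initialize: items = [5, 11, 19, 13, 19, 2, 7]
Entering loop: for x in items:

After execution: num_found = 4
4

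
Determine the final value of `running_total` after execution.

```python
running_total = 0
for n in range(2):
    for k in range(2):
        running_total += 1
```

Let's trace through this code step by step.

Initialize: running_total = 0
Entering loop: for n in range(2):

After execution: running_total = 4
4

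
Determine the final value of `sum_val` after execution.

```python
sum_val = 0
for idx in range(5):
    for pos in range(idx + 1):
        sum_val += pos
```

Let's trace through this code step by step.

Initialize: sum_val = 0
Entering loop: for idx in range(5):

After execution: sum_val = 20
20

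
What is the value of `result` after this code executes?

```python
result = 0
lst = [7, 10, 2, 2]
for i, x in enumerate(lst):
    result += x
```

Let's trace through this code step by step.

Initialize: result = 0
Initialize: lst = [7, 10, 2, 2]
Entering loop: for i, x in enumerate(lst):

After execution: result = 21
21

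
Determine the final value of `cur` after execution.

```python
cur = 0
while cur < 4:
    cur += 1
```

Let's trace through this code step by step.

Initialize: cur = 0
Entering loop: while cur < 4:

After execution: cur = 4
4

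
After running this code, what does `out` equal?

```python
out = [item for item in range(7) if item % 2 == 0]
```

Let's trace through this code step by step.

Initialize: out = [item for item in range(7) if item % 2 == 0]

After execution: out = [0, 2, 4, 6]
[0, 2, 4, 6]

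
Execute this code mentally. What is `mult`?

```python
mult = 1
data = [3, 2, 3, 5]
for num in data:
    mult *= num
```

Let's trace through this code step by step.

Initialize: mult = 1
Initialize: data = [3, 2, 3, 5]
Entering loop: for num in data:

After execution: mult = 90
90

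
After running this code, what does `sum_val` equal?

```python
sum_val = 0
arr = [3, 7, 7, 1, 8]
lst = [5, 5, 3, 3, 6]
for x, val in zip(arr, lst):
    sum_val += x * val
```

Let's trace through this code step by step.

Initialize: sum_val = 0
Initialize: arr = [3, 7, 7, 1, 8]
Initialize: lst = [5, 5, 3, 3, 6]
Entering loop: for x, val in zip(arr, lst):

After execution: sum_val = 122
122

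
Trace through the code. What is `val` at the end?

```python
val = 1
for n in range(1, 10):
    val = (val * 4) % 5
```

Let's trace through this code step by step.

Initialize: val = 1
Entering loop: for n in range(1, 10):

After execution: val = 4
4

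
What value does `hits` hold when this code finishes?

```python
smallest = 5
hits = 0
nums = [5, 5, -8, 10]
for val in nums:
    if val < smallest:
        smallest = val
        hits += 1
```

Let's trace through this code step by step.

Initialize: smallest = 5
Initialize: hits = 0
Initialize: nums = [5, 5, -8, 10]
Entering loop: for val in nums:

After execution: hits = 1
1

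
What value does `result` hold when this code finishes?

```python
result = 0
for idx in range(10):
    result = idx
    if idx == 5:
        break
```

Let's trace through this code step by step.

Initialize: result = 0
Entering loop: for idx in range(10):

After execution: result = 5
5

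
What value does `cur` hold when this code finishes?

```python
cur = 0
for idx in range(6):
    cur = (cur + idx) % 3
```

Let's trace through this code step by step.

Initialize: cur = 0
Entering loop: for idx in range(6):

After execution: cur = 0
0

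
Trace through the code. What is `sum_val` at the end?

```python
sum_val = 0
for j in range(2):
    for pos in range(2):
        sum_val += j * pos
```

Let's trace through this code step by step.

Initialize: sum_val = 0
Entering loop: for j in range(2):

After execution: sum_val = 1
1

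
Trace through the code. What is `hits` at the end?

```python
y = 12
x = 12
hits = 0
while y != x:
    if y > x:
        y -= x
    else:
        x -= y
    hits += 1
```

Let's trace through this code step by step.

Initialize: y = 12
Initialize: x = 12
Initialize: hits = 0
Entering loop: while y != x:

After execution: hits = 0
0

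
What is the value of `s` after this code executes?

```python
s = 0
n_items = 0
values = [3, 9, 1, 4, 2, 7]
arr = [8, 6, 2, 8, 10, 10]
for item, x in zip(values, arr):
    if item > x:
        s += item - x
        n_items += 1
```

Let's trace through this code step by step.

Initialize: s = 0
Initialize: n_items = 0
Initialize: values = [3, 9, 1, 4, 2, 7]
Initialize: arr = [8, 6, 2, 8, 10, 10]
Entering loop: for item, x in zip(values, arr):

After execution: s = 3
3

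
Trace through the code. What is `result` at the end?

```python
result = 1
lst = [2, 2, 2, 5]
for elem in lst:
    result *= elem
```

Let's trace through this code step by step.

Initialize: result = 1
Initialize: lst = [2, 2, 2, 5]
Entering loop: for elem in lst:

After execution: result = 40
40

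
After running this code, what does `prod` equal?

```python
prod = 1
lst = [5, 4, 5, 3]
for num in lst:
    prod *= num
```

Let's trace through this code step by step.

Initialize: prod = 1
Initialize: lst = [5, 4, 5, 3]
Entering loop: for num in lst:

After execution: prod = 300
300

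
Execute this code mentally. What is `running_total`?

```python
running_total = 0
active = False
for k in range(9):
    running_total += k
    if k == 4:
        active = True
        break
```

Let's trace through this code step by step.

Initialize: running_total = 0
Initialize: active = False
Entering loop: for k in range(9):

After execution: running_total = 10
10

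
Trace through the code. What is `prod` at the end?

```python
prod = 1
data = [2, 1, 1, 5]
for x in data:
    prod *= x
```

Let's trace through this code step by step.

Initialize: prod = 1
Initialize: data = [2, 1, 1, 5]
Entering loop: for x in data:

After execution: prod = 10
10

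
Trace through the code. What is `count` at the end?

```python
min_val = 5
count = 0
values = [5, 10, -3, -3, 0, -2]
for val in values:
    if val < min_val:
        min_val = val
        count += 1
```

Let's trace through this code step by step.

Initialize: min_val = 5
Initialize: count = 0
Initialize: values = [5, 10, -3, -3, 0, -2]
Entering loop: for val in values:

After execution: count = 1
1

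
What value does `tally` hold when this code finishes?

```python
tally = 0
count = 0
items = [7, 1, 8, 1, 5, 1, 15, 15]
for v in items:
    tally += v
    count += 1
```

Let's trace through this code step by step.

Initialize: tally = 0
Initialize: count = 0
Initialize: items = [7, 1, 8, 1, 5, 1, 15, 15]
Entering loop: for v in items:

After execution: tally = 53
53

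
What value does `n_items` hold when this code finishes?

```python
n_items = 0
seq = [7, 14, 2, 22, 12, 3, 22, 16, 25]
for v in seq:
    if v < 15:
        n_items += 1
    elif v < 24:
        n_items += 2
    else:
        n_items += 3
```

Let's trace through this code step by step.

Initialize: n_items = 0
Initialize: seq = [7, 14, 2, 22, 12, 3, 22, 16, 25]
Entering loop: for v in seq:

After execution: n_items = 14
14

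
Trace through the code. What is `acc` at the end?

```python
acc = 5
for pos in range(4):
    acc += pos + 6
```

Let's trace through this code step by step.

Initialize: acc = 5
Entering loop: for pos in range(4):

After execution: acc = 35
35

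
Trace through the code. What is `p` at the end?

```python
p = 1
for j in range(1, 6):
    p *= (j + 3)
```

Let's trace through this code step by step.

Initialize: p = 1
Entering loop: for j in range(1, 6):

After execution: p = 6720
6720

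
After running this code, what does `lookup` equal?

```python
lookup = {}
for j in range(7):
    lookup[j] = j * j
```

Let's trace through this code step by step.

Initialize: lookup = {}
Entering loop: for j in range(7):

After execution: lookup = {0: 0, 1: 1, 2: 4, 3: 9, 4: 16, 5: 25, 6: 36}
{0: 0, 1: 1, 2: 4, 3: 9, 4: 16, 5: 25, 6: 36}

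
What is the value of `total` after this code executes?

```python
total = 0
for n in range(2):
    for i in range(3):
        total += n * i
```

Let's trace through this code step by step.

Initialize: total = 0
Entering loop: for n in range(2):

After execution: total = 3
3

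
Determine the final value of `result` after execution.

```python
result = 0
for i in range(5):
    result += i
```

Let's trace through this code step by step.

Initialize: result = 0
Entering loop: for i in range(5):

After execution: result = 10
10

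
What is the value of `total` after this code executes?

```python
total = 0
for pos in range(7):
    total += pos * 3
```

Let's trace through this code step by step.

Initialize: total = 0
Entering loop: for pos in range(7):

After execution: total = 63
63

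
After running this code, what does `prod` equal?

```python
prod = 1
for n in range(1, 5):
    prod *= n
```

Let's trace through this code step by step.

Initialize: prod = 1
Entering loop: for n in range(1, 5):

After execution: prod = 24
24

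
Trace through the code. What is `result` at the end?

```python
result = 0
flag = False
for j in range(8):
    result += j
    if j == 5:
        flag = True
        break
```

Let's trace through this code step by step.

Initialize: result = 0
Initialize: flag = False
Entering loop: for j in range(8):

After execution: result = 15
15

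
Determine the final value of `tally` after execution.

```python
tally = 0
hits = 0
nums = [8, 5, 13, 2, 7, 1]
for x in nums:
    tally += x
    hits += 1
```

Let's trace through this code step by step.

Initialize: tally = 0
Initialize: hits = 0
Initialize: nums = [8, 5, 13, 2, 7, 1]
Entering loop: for x in nums:

After execution: tally = 36
36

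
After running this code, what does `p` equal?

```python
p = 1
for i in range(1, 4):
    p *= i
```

Let's trace through this code step by step.

Initialize: p = 1
Entering loop: for i in range(1, 4):

After execution: p = 6
6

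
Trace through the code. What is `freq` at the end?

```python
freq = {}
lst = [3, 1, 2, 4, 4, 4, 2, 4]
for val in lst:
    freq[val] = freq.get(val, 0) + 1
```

Let's trace through this code step by step.

Initialize: freq = {}
Initialize: lst = [3, 1, 2, 4, 4, 4, 2, 4]
Entering loop: for val in lst:

After execution: freq = {3: 1, 1: 1, 2: 2, 4: 4}
{3: 1, 1: 1, 2: 2, 4: 4}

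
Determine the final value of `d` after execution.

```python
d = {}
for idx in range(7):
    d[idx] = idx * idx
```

Let's trace through this code step by step.

Initialize: d = {}
Entering loop: for idx in range(7):

After execution: d = {0: 0, 1: 1, 2: 4, 3: 9, 4: 16, 5: 25, 6: 36}
{0: 0, 1: 1, 2: 4, 3: 9, 4: 16, 5: 25, 6: 36}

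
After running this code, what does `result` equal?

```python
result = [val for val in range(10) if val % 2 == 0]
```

Let's trace through this code step by step.

Initialize: result = [val for val in range(10) if val % 2 == 0]

After execution: result = [0, 2, 4, 6, 8]
[0, 2, 4, 6, 8]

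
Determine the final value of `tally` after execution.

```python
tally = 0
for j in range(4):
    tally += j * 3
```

Let's trace through this code step by step.

Initialize: tally = 0
Entering loop: for j in range(4):

After execution: tally = 18
18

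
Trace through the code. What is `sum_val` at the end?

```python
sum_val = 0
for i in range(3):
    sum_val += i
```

Let's trace through this code step by step.

Initialize: sum_val = 0
Entering loop: for i in range(3):

After execution: sum_val = 3
3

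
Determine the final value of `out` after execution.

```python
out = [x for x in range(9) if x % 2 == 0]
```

Let's trace through this code step by step.

Initialize: out = [x for x in range(9) if x % 2 == 0]

After execution: out = [0, 2, 4, 6, 8]
[0, 2, 4, 6, 8]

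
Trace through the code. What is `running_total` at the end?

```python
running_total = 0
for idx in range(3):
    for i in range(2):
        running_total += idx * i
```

Let's trace through this code step by step.

Initialize: running_total = 0
Entering loop: for idx in range(3):

After execution: running_total = 3
3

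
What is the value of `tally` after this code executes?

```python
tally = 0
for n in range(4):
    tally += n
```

Let's trace through this code step by step.

Initialize: tally = 0
Entering loop: for n in range(4):

After execution: tally = 6
6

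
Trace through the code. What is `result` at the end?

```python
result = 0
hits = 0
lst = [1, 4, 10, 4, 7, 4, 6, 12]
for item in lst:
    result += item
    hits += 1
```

Let's trace through this code step by step.

Initialize: result = 0
Initialize: hits = 0
Initialize: lst = [1, 4, 10, 4, 7, 4, 6, 12]
Entering loop: for item in lst:

After execution: result = 48
48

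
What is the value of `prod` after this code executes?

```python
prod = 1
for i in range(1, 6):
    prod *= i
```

Let's trace through this code step by step.

Initialize: prod = 1
Entering loop: for i in range(1, 6):

After execution: prod = 120
120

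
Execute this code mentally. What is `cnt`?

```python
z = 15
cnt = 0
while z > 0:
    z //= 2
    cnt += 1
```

Let's trace through this code step by step.

Initialize: z = 15
Initialize: cnt = 0
Entering loop: while z > 0:

After execution: cnt = 4
4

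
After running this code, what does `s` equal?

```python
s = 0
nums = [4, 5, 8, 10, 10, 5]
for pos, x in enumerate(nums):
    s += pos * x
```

Let's trace through this code step by step.

Initialize: s = 0
Initialize: nums = [4, 5, 8, 10, 10, 5]
Entering loop: for pos, x in enumerate(nums):

After execution: s = 116
116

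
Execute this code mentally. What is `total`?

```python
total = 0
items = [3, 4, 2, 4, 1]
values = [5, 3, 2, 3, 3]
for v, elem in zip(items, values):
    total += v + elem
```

Let's trace through this code step by step.

Initialize: total = 0
Initialize: items = [3, 4, 2, 4, 1]
Initialize: values = [5, 3, 2, 3, 3]
Entering loop: for v, elem in zip(items, values):

After execution: total = 30
30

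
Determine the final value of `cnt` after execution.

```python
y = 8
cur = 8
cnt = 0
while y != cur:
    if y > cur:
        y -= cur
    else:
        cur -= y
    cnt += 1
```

Let's trace through this code step by step.

Initialize: y = 8
Initialize: cur = 8
Initialize: cnt = 0
Entering loop: while y != cur:

After execution: cnt = 0
0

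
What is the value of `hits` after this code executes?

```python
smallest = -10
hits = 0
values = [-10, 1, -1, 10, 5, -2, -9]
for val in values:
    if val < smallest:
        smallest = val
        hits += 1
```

Let's trace through this code step by step.

Initialize: smallest = -10
Initialize: hits = 0
Initialize: values = [-10, 1, -1, 10, 5, -2, -9]
Entering loop: for val in values:

After execution: hits = 0
0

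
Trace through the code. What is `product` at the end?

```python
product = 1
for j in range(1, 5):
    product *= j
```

Let's trace through this code step by step.

Initialize: product = 1
Entering loop: for j in range(1, 5):

After execution: product = 24
24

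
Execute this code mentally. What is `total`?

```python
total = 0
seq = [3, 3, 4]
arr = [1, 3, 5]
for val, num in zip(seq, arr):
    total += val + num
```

Let's trace through this code step by step.

Initialize: total = 0
Initialize: seq = [3, 3, 4]
Initialize: arr = [1, 3, 5]
Entering loop: for val, num in zip(seq, arr):

After execution: total = 19
19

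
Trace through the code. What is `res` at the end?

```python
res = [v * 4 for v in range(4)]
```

Let's trace through this code step by step.

Initialize: res = [v * 4 for v in range(4)]

After execution: res = [0, 4, 8, 12]
[0, 4, 8, 12]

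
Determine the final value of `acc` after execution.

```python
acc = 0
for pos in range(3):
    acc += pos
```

Let's trace through this code step by step.

Initialize: acc = 0
Entering loop: for pos in range(3):

After execution: acc = 3
3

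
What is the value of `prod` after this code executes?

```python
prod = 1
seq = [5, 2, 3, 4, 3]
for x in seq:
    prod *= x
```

Let's trace through this code step by step.

Initialize: prod = 1
Initialize: seq = [5, 2, 3, 4, 3]
Entering loop: for x in seq:

After execution: prod = 360
360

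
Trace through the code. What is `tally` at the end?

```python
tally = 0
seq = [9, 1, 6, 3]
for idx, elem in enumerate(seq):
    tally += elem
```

Let's trace through this code step by step.

Initialize: tally = 0
Initialize: seq = [9, 1, 6, 3]
Entering loop: for idx, elem in enumerate(seq):

After execution: tally = 19
19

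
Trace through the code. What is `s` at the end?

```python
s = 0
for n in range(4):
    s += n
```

Let's trace through this code step by step.

Initialize: s = 0
Entering loop: for n in range(4):

After execution: s = 6
6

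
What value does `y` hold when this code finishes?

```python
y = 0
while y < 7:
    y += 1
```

Let's trace through this code step by step.

Initialize: y = 0
Entering loop: while y < 7:

After execution: y = 7
7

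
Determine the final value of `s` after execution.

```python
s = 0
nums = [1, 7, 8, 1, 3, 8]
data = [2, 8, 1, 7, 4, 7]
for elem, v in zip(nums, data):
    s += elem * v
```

Let's trace through this code step by step.

Initialize: s = 0
Initialize: nums = [1, 7, 8, 1, 3, 8]
Initialize: data = [2, 8, 1, 7, 4, 7]
Entering loop: for elem, v in zip(nums, data):

After execution: s = 141
141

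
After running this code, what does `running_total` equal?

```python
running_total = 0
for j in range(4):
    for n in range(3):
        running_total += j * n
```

Let's trace through this code step by step.

Initialize: running_total = 0
Entering loop: for j in range(4):

After execution: running_total = 18
18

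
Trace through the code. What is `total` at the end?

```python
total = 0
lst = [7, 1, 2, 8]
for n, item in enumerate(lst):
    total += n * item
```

Let's trace through this code step by step.

Initialize: total = 0
Initialize: lst = [7, 1, 2, 8]
Entering loop: for n, item in enumerate(lst):

After execution: total = 29
29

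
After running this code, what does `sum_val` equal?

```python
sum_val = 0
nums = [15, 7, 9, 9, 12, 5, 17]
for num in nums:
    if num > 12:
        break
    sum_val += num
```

Let's trace through this code step by step.

Initialize: sum_val = 0
Initialize: nums = [15, 7, 9, 9, 12, 5, 17]
Entering loop: for num in nums:

After execution: sum_val = 0
0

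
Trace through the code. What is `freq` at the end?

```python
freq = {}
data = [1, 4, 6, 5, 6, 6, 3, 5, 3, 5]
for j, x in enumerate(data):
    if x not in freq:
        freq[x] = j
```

Let's trace through this code step by step.

Initialize: freq = {}
Initialize: data = [1, 4, 6, 5, 6, 6, 3, 5, 3, 5]
Entering loop: for j, x in enumerate(data):

After execution: freq = {1: 0, 4: 1, 6: 2, 5: 3, 3: 6}
{1: 0, 4: 1, 6: 2, 5: 3, 3: 6}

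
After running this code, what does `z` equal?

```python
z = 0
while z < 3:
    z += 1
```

Let's trace through this code step by step.

Initialize: z = 0
Entering loop: while z < 3:

After execution: z = 3
3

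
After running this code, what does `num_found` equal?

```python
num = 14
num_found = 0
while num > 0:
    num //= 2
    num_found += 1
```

Let's trace through this code step by step.

Initialize: num = 14
Initialize: num_found = 0
Entering loop: while num > 0:

After execution: num_found = 4
4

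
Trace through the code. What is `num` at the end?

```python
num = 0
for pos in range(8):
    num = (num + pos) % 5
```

Let's trace through this code step by step.

Initialize: num = 0
Entering loop: for pos in range(8):

After execution: num = 3
3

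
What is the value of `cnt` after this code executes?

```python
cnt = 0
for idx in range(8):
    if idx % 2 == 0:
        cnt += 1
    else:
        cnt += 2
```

Let's trace through this code step by step.

Initialize: cnt = 0
Entering loop: for idx in range(8):

After execution: cnt = 12
12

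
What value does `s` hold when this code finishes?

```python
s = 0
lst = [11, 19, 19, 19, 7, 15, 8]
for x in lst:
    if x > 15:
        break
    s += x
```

Let's trace through this code step by step.

Initialize: s = 0
Initialize: lst = [11, 19, 19, 19, 7, 15, 8]
Entering loop: for x in lst:

After execution: s = 11
11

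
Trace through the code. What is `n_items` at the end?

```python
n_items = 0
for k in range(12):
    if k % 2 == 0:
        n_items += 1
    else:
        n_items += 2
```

Let's trace through this code step by step.

Initialize: n_items = 0
Entering loop: for k in range(12):

After execution: n_items = 18
18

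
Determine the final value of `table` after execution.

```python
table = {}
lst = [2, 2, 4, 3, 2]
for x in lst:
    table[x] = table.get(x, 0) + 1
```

Let's trace through this code step by step.

Initialize: table = {}
Initialize: lst = [2, 2, 4, 3, 2]
Entering loop: for x in lst:

After execution: table = {2: 3, 4: 1, 3: 1}
{2: 3, 4: 1, 3: 1}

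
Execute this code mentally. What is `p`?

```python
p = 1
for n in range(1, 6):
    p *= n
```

Let's trace through this code step by step.

Initialize: p = 1
Entering loop: for n in range(1, 6):

After execution: p = 120
120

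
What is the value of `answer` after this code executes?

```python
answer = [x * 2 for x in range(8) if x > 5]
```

Let's trace through this code step by step.

Initialize: answer = [x * 2 for x in range(8) if x > 5]

After execution: answer = [12, 14]
[12, 14]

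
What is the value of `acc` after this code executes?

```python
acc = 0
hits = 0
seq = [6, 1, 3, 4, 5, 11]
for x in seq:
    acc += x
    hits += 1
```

Let's trace through this code step by step.

Initialize: acc = 0
Initialize: hits = 0
Initialize: seq = [6, 1, 3, 4, 5, 11]
Entering loop: for x in seq:

After execution: acc = 30
30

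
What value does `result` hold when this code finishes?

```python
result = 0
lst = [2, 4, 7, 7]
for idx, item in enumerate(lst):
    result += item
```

Let's trace through this code step by step.

Initialize: result = 0
Initialize: lst = [2, 4, 7, 7]
Entering loop: for idx, item in enumerate(lst):

After execution: result = 20
20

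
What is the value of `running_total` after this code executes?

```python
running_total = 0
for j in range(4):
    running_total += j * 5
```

Let's trace through this code step by step.

Initialize: running_total = 0
Entering loop: for j in range(4):

After execution: running_total = 30
30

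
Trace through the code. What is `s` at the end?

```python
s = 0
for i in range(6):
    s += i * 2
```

Let's trace through this code step by step.

Initialize: s = 0
Entering loop: for i in range(6):

After execution: s = 30
30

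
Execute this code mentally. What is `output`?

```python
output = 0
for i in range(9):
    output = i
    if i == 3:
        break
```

Let's trace through this code step by step.

Initialize: output = 0
Entering loop: for i in range(9):

After execution: output = 3
3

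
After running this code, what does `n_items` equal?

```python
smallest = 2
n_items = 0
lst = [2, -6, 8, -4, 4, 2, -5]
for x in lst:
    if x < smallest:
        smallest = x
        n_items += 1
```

Let's trace through this code step by step.

Initialize: smallest = 2
Initialize: n_items = 0
Initialize: lst = [2, -6, 8, -4, 4, 2, -5]
Entering loop: for x in lst:

After execution: n_items = 1
1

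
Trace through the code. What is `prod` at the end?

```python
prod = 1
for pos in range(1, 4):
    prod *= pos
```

Let's trace through this code step by step.

Initialize: prod = 1
Entering loop: for pos in range(1, 4):

After execution: prod = 6
6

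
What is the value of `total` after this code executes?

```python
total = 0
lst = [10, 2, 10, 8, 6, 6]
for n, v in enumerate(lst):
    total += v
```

Let's trace through this code step by step.

Initialize: total = 0
Initialize: lst = [10, 2, 10, 8, 6, 6]
Entering loop: for n, v in enumerate(lst):

After execution: total = 42
42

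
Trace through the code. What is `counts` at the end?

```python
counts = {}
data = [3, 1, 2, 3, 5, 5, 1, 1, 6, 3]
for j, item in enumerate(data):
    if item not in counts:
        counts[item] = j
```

Let's trace through this code step by step.

Initialize: counts = {}
Initialize: data = [3, 1, 2, 3, 5, 5, 1, 1, 6, 3]
Entering loop: for j, item in enumerate(data):

After execution: counts = {3: 0, 1: 1, 2: 2, 5: 4, 6: 8}
{3: 0, 1: 1, 2: 2, 5: 4, 6: 8}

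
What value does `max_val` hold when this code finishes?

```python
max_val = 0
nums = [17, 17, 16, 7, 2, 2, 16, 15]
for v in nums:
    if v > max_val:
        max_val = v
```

Let's trace through this code step by step.

Initialize: max_val = 0
Initialize: nums = [17, 17, 16, 7, 2, 2, 16, 15]
Entering loop: for v in nums:

After execution: max_val = 17
17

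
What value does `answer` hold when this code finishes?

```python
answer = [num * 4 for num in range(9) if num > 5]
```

Let's trace through this code step by step.

Initialize: answer = [num * 4 for num in range(9) if num > 5]

After execution: answer = [24, 28, 32]
[24, 28, 32]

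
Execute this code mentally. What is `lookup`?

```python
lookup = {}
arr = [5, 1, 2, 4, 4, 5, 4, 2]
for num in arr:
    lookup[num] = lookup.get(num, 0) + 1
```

Let's trace through this code step by step.

Initialize: lookup = {}
Initialize: arr = [5, 1, 2, 4, 4, 5, 4, 2]
Entering loop: for num in arr:

After execution: lookup = {5: 2, 1: 1, 2: 2, 4: 3}
{5: 2, 1: 1, 2: 2, 4: 3}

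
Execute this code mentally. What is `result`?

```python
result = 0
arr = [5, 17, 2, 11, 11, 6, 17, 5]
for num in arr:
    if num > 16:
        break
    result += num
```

Let's trace through this code step by step.

Initialize: result = 0
Initialize: arr = [5, 17, 2, 11, 11, 6, 17, 5]
Entering loop: for num in arr:

After execution: result = 5
5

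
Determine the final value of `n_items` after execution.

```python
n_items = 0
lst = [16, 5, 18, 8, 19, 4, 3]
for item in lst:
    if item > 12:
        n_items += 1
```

Let's trace through this code step by step.

Initialize: n_items = 0
Initialize: lst = [16, 5, 18, 8, 19, 4, 3]
Entering loop: for item in lst:

After execution: n_items = 3
3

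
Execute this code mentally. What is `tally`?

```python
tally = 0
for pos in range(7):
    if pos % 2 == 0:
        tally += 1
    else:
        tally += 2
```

Let's trace through this code step by step.

Initialize: tally = 0
Entering loop: for pos in range(7):

After execution: tally = 10
10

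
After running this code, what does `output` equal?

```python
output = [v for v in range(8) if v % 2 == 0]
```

Let's trace through this code step by step.

Initialize: output = [v for v in range(8) if v % 2 == 0]

After execution: output = [0, 2, 4, 6]
[0, 2, 4, 6]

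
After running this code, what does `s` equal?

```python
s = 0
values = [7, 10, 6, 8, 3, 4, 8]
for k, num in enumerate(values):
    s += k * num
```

Let's trace through this code step by step.

Initialize: s = 0
Initialize: values = [7, 10, 6, 8, 3, 4, 8]
Entering loop: for k, num in enumerate(values):

After execution: s = 126
126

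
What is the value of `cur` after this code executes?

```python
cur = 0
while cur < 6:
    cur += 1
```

Let's trace through this code step by step.

Initialize: cur = 0
Entering loop: while cur < 6:

After execution: cur = 6
6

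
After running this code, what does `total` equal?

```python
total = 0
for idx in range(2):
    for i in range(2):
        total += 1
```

Let's trace through this code step by step.

Initialize: total = 0
Entering loop: for idx in range(2):

After execution: total = 4
4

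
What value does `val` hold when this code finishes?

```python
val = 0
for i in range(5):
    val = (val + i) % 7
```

Let's trace through this code step by step.

Initialize: val = 0
Entering loop: for i in range(5):

After execution: val = 3
3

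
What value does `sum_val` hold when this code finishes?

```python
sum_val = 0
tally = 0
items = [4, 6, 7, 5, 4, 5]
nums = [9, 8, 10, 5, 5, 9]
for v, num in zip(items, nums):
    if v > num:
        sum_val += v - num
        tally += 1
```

Let's trace through this code step by step.

Initialize: sum_val = 0
Initialize: tally = 0
Initialize: items = [4, 6, 7, 5, 4, 5]
Initialize: nums = [9, 8, 10, 5, 5, 9]
Entering loop: for v, num in zip(items, nums):

After execution: sum_val = 0
0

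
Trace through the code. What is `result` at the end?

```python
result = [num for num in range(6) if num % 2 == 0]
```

Let's trace through this code step by step.

Initialize: result = [num for num in range(6) if num % 2 == 0]

After execution: result = [0, 2, 4]
[0, 2, 4]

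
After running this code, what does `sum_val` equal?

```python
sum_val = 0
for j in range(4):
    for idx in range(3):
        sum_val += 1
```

Let's trace through this code step by step.

Initialize: sum_val = 0
Entering loop: for j in range(4):

After execution: sum_val = 12
12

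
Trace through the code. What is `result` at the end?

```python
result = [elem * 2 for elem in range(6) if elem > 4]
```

Let's trace through this code step by step.

Initialize: result = [elem * 2 for elem in range(6) if elem > 4]

After execution: result = [10]
[10]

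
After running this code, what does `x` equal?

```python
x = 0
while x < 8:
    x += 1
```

Let's trace through this code step by step.

Initialize: x = 0
Entering loop: while x < 8:

After execution: x = 8
8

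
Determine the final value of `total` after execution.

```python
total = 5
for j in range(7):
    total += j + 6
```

Let's trace through this code step by step.

Initialize: total = 5
Entering loop: for j in range(7):

After execution: total = 68
68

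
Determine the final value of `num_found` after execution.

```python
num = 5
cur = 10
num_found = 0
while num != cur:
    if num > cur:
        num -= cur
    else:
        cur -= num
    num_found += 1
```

Let's trace through this code step by step.

Initialize: num = 5
Initialize: cur = 10
Initialize: num_found = 0
Entering loop: while num != cur:

After execution: num_found = 1
1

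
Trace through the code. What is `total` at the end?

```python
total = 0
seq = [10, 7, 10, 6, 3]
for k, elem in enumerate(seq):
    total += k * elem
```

Let's trace through this code step by step.

Initialize: total = 0
Initialize: seq = [10, 7, 10, 6, 3]
Entering loop: for k, elem in enumerate(seq):

After execution: total = 57
57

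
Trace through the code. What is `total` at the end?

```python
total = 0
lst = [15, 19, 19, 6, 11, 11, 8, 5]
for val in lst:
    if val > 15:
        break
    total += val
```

Let's trace through this code step by step.

Initialize: total = 0
Initialize: lst = [15, 19, 19, 6, 11, 11, 8, 5]
Entering loop: for val in lst:

After execution: total = 15
15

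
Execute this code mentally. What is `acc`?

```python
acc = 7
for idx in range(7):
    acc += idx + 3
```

Let's trace through this code step by step.

Initialize: acc = 7
Entering loop: for idx in range(7):

After execution: acc = 49
49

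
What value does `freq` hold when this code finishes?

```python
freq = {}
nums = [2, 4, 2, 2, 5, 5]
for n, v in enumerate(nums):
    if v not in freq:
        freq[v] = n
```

Let's trace through this code step by step.

Initialize: freq = {}
Initialize: nums = [2, 4, 2, 2, 5, 5]
Entering loop: for n, v in enumerate(nums):

After execution: freq = {2: 0, 4: 1, 5: 4}
{2: 0, 4: 1, 5: 4}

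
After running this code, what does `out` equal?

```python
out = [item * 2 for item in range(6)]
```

Let's trace through this code step by step.

Initialize: out = [item * 2 for item in range(6)]

After execution: out = [0, 2, 4, 6, 8, 10]
[0, 2, 4, 6, 8, 10]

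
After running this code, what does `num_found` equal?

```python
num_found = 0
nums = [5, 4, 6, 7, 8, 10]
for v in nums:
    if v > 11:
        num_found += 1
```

Let's trace through this code step by step.

Initialize: num_found = 0
Initialize: nums = [5, 4, 6, 7, 8, 10]
Entering loop: for v in nums:

After execution: num_found = 0
0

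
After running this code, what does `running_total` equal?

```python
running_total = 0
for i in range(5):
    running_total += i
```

Let's trace through this code step by step.

Initialize: running_total = 0
Entering loop: for i in range(5):

After execution: running_total = 10
10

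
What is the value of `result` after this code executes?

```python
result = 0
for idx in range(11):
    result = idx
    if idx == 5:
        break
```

Let's trace through this code step by step.

Initialize: result = 0
Entering loop: for idx in range(11):

After execution: result = 5
5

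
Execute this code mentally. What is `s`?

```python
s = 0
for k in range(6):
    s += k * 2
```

Let's trace through this code step by step.

Initialize: s = 0
Entering loop: for k in range(6):

After execution: s = 30
30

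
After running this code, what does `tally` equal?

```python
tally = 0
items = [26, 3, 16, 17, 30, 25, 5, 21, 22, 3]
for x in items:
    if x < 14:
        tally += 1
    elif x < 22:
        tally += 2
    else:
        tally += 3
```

Let's trace through this code step by step.

Initialize: tally = 0
Initialize: items = [26, 3, 16, 17, 30, 25, 5, 21, 22, 3]
Entering loop: for x in items:

After execution: tally = 21
21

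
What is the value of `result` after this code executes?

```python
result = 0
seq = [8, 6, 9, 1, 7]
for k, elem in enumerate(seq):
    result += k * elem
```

Let's trace through this code step by step.

Initialize: result = 0
Initialize: seq = [8, 6, 9, 1, 7]
Entering loop: for k, elem in enumerate(seq):

After execution: result = 55
55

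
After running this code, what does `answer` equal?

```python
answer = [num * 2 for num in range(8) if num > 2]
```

Let's trace through this code step by step.

Initialize: answer = [num * 2 for num in range(8) if num > 2]

After execution: answer = [6, 8, 10, 12, 14]
[6, 8, 10, 12, 14]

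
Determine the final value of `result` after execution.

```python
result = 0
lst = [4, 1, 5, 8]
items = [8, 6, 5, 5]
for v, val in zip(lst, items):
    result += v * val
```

Let's trace through this code step by step.

Initialize: result = 0
Initialize: lst = [4, 1, 5, 8]
Initialize: items = [8, 6, 5, 5]
Entering loop: for v, val in zip(lst, items):

After execution: result = 103
103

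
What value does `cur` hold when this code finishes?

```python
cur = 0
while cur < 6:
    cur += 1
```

Let's trace through this code step by step.

Initialize: cur = 0
Entering loop: while cur < 6:

After execution: cur = 6
6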